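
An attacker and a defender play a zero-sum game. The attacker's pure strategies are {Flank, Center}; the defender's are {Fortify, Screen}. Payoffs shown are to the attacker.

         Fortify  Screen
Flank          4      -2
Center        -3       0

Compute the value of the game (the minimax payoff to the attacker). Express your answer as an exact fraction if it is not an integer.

-2/3

Row minima: Flank → -2, Center → -3; maximin = -2.
Column maxima: Fortify → 4, Screen → 0; minimax = 0.
-2 ≠ 0, so there is no saddle point; optimal play is mixed.
Let the attacker play Flank with probability p. Expected payoff against Fortify: 4p + (-3)(1−p) = 7p − 3; against Screen: (-2)p + 0(1−p) = −2p.
Setting these equal: 7p − 3 = −2p ⇒ 9p = 3 ⇒ p = 1/3, and the value is (7)·(1/3) − 3 = -2/3.
For the defender: with q = P(Fortify), equating Flank's and Center's payoffs gives 6q − 2 = −3q ⇒ q = 2/9.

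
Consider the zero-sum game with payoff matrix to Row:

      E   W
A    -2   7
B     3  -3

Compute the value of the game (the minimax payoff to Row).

1

Row minima: A → -2, B → -3; maximin = -2.
Column maxima: E → 3, W → 7; minimax = 3.
-2 ≠ 3, so there is no saddle point; optimal play is mixed.
Let Row play A with probability p. Expected payoff against E: (-2)p + 3(1−p) = −5p + 3; against W: 7p + (-3)(1−p) = 10p − 3.
Setting these equal: −5p + 3 = 10p − 3 ⇒ −15p = -6 ⇒ p = 2/5, and the value is (-5)·(2/5) + 3 = 1.
For Column: with q = P(E), equating A's and B's payoffs gives −9q + 7 = 6q − 3 ⇒ q = 2/3.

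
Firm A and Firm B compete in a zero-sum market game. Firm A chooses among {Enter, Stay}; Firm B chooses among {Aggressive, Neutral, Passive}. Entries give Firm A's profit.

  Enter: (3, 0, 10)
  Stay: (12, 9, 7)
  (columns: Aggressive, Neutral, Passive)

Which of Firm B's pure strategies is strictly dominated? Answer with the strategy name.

Aggressive

Neutral holds Firm A's payoff strictly below Aggressive in every row: 0 < 3, 9 < 12.
So Aggressive is strictly dominated for Firm B.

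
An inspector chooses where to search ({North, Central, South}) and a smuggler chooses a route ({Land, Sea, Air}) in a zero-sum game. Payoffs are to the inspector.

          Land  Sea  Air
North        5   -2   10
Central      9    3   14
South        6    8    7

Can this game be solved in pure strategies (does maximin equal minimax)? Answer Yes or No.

Row minima: North → -2, Central → 3, South → 6; maximin = 6.
Column maxima: Land → 9, Sea → 8, Air → 14; minimax = 8.
6 ≠ 8, so no pure-strategy equilibrium exists.

No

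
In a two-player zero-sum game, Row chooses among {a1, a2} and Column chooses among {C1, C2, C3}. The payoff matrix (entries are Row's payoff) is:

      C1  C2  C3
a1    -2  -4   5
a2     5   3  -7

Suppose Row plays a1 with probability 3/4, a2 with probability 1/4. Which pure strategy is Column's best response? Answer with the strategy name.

If Column plays C1, Row's expected payoff is (3/4)·(-2) + (1/4)·5 = -1/4.
If Column plays C2, Row's expected payoff is (3/4)·(-4) + (1/4)·3 = -9/4.
If Column plays C3, Row's expected payoff is (3/4)·5 + (1/4)·(-7) = 2.
Column minimizes Row's payoff; the smallest is -9/4, so the best response is C2.

C2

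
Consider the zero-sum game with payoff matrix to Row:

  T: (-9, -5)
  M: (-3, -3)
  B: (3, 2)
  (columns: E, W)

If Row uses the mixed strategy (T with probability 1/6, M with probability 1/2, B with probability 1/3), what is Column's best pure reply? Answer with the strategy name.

E

If Column plays E, Row's expected payoff is (1/6)·(-9) + (1/2)·(-3) + (1/3)·3 = -2.
If Column plays W, Row's expected payoff is (1/6)·(-5) + (1/2)·(-3) + (1/3)·2 = -5/3.
Column minimizes Row's payoff; the smallest is -2, so the best response is E.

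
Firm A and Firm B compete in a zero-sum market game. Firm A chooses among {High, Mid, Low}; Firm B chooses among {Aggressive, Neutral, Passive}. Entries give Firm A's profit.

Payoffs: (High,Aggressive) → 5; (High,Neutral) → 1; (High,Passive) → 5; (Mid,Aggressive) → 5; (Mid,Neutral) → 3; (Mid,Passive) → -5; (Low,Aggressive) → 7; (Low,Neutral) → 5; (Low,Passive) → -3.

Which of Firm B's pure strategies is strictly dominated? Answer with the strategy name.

Aggressive

Neutral holds Firm A's payoff strictly below Aggressive in every row: 1 < 5, 3 < 5, 5 < 7.
So Aggressive is strictly dominated for Firm B.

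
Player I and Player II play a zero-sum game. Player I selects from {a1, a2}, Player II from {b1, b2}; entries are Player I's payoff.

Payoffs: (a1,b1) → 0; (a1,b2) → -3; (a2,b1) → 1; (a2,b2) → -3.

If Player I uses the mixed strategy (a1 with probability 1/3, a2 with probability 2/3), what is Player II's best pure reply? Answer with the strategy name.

If Player II plays b1, Player I's expected payoff is (1/3)·0 + (2/3)·1 = 2/3.
If Player II plays b2, Player I's expected payoff is (1/3)·(-3) + (2/3)·(-3) = -3.
Player II minimizes Player I's payoff; the smallest is -3, so the best response is b2.

b2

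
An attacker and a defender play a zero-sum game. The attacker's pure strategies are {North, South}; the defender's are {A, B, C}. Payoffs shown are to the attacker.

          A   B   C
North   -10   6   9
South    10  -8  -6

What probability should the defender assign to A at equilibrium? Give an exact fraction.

7/17

Row minima: North → -10, South → -8; maximin = -8.
Column maxima: A → 10, B → 6, C → 9; minimax = 6.
-8 ≠ 6, so there is no saddle point; optimal play is mixed.
C is strictly dominated by B (it gives the attacker strictly more in every row), so the defender never plays it.
On the remaining 2×2 (North, South vs A, B):
Let the attacker play North with probability p. Expected payoff against A: (-10)p + 10(1−p) = −20p + 10; against B: 6p + (-8)(1−p) = 14p − 8.
Setting these equal: −20p + 10 = 14p − 8 ⇒ −34p = -18 ⇒ p = 9/17, and the value is (-20)·(9/17) + 10 = -10/17.
For the defender: with q = P(A), equating North's and South's payoffs gives −16q + 6 = 18q − 8 ⇒ q = 7/17.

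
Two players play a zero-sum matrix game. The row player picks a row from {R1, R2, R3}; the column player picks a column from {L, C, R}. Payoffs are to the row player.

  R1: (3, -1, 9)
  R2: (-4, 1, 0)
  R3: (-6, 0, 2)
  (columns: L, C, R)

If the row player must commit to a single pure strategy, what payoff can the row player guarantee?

-1

Row minima: R1 → -1, R2 → -4, R3 → -6.
The best of these is -1.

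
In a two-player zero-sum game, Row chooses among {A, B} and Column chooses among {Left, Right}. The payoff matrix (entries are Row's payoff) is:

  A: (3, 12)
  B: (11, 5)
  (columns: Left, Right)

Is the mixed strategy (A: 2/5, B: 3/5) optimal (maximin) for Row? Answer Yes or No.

Against Left this mix gives (2/5)·3 + (3/5)·11 = 39/5.
Against Right this mix gives (2/5)·12 + (3/5)·5 = 39/5.
All of Column's active replies (Left, Right) yield 39/5, and no column does worse for Row. The mix makes Column indifferent and guarantees 39/5, so it is optimal.

Yes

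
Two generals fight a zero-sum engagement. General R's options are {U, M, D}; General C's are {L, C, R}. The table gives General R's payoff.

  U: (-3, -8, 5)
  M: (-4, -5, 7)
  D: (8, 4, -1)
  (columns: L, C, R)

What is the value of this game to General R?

23/17

Row minima: U → -8, M → -5, D → -1; maximin = -1.
Column maxima: L → 8, C → 4, R → 7; minimax = 4.
-1 ≠ 4, so there is no saddle point; optimal play is mixed.
L is strictly dominated by C (it gives General R strictly more in every row), so General C never plays it.
With L eliminated, U is strictly dominated by M (M gives General R strictly more in every remaining column), so General R never plays it.
On the remaining 2×2 (M, D vs C, R):
Let General R play M with probability p. Expected payoff against C: (-5)p + 4(1−p) = −9p + 4; against R: 7p + (-1)(1−p) = 8p − 1.
Setting these equal: −9p + 4 = 8p − 1 ⇒ −17p = -5 ⇒ p = 5/17, and the value is (-9)·(5/17) + 4 = 23/17.
For General C: with q = P(C), equating M's and D's payoffs gives −12q + 7 = 5q − 1 ⇒ q = 8/17.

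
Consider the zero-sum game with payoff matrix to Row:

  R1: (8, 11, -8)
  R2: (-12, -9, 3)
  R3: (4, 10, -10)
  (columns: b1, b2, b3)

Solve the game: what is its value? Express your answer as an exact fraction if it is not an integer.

-72/31

Row minima: R1 → -8, R2 → -12, R3 → -10; maximin = -8.
Column maxima: b1 → 8, b2 → 11, b3 → 3; minimax = 3.
-8 ≠ 3, so there is no saddle point; optimal play is mixed.
R3 is strictly dominated by R1, so Row never plays it.
b2 is strictly dominated by b1 (it gives Row strictly more in every row), so Column never plays it.
On the remaining 2×2 (R1, R2 vs b1, b3):
Let Row play R1 with probability p. Expected payoff against b1: 8p + (-12)(1−p) = 20p − 12; against b3: (-8)p + 3(1−p) = −11p + 3.
Setting these equal: 20p − 12 = −11p + 3 ⇒ 31p = 15 ⇒ p = 15/31, and the value is (20)·(15/31) − 12 = -72/31.
For Column: with q = P(b1), equating R1's and R2's payoffs gives 16q − 8 = −15q + 3 ⇒ q = 11/31.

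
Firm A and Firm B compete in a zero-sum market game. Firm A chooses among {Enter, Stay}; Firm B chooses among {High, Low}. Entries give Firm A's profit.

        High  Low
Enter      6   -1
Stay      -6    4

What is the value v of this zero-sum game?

Row minima: Enter → -1, Stay → -6; maximin = -1.
Column maxima: High → 6, Low → 4; minimax = 4.
-1 ≠ 4, so there is no saddle point; optimal play is mixed.
Let Firm A play Enter with probability p. Expected payoff against High: 6p + (-6)(1−p) = 12p − 6; against Low: (-1)p + 4(1−p) = −5p + 4.
Setting these equal: 12p − 6 = −5p + 4 ⇒ 17p = 10 ⇒ p = 10/17, and the value is (12)·(10/17) − 6 = 18/17.
For Firm B: with q = P(High), equating Enter's and Stay's payoffs gives 7q − 1 = −10q + 4 ⇒ q = 5/17.

18/17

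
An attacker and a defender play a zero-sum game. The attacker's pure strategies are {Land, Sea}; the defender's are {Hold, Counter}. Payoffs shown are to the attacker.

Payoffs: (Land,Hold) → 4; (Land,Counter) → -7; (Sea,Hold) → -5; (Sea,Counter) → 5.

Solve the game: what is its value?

Row minima: Land → -7, Sea → -5; maximin = -5.
Column maxima: Hold → 4, Counter → 5; minimax = 4.
-5 ≠ 4, so there is no saddle point; optimal play is mixed.
Let the attacker play Land with probability p. Expected payoff against Hold: 4p + (-5)(1−p) = 9p − 5; against Counter: (-7)p + 5(1−p) = −12p + 5.
Setting these equal: 9p − 5 = −12p + 5 ⇒ 21p = 10 ⇒ p = 10/21, and the value is (9)·(10/21) − 5 = -5/7.
For the defender: with q = P(Hold), equating Land's and Sea's payoffs gives 11q − 7 = −10q + 5 ⇒ q = 4/7.

-5/7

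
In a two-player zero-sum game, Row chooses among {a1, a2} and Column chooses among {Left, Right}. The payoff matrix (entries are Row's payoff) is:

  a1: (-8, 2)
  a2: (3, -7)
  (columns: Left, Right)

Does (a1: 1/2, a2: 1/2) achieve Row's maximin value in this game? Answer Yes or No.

Against Left this mix gives (1/2)·(-8) + (1/2)·3 = -5/2.
Against Right this mix gives (1/2)·2 + (1/2)·(-7) = -5/2.
All of Column's active replies (Left, Right) yield -5/2, and no column does worse for Row. The mix makes Column indifferent and guarantees -5/2, so it is optimal.

Yes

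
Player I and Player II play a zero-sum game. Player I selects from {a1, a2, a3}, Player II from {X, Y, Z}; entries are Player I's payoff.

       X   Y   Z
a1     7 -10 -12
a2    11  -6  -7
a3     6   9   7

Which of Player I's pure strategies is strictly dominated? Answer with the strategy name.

a2 gives a strictly higher payoff than a1 against every column: 11 > 7, -6 > -10, -7 > -12.
So a1 is strictly dominated and Player I never plays it.

a1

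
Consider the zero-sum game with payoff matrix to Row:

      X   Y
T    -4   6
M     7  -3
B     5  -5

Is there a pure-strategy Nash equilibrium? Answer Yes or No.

No

Row minima: T → -4, M → -3, B → -5; maximin = -3.
Column maxima: X → 7, Y → 6; minimax = 6.
-3 ≠ 6, so no pure-strategy equilibrium exists.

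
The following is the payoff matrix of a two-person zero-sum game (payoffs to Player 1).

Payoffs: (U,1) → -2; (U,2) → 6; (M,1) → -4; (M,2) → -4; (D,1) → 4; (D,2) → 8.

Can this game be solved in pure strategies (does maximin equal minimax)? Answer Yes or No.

Yes

Row minima: U → -2, M → -4, D → 4; maximin = 4.
Column maxima: 1 → 4, 2 → 8; minimax = 4.
maximin = minimax = 4, so a saddle point exists.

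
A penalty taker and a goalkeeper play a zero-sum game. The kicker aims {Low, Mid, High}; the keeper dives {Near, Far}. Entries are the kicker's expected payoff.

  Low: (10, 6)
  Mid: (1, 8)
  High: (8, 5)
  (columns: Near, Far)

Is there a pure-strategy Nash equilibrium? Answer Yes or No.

Row minima: Low → 6, Mid → 1, High → 5; maximin = 6.
Column maxima: Near → 10, Far → 8; minimax = 8.
6 ≠ 8, so no pure-strategy equilibrium exists.

No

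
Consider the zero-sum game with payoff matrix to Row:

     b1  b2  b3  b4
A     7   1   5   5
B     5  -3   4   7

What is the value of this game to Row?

Row minima: A → 1, B → -3; maximin = 1.
Column maxima: b1 → 7, b2 → 1, b3 → 5, b4 → 7; minimax = 1.
Since maximin = minimax = 1, there is a saddle point and the value is 1.

1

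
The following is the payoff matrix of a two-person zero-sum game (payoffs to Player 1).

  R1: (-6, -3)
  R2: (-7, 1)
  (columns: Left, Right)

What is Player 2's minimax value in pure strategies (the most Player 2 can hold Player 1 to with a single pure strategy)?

-6

Column maxima: Left → -6, Right → 1.
The smallest of these is -6.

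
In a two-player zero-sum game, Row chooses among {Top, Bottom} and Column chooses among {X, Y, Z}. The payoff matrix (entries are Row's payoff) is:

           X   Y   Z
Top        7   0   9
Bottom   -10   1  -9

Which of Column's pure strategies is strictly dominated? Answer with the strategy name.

X holds Row's payoff strictly below Z in every row: 7 < 9, -10 < -9.
So Z is strictly dominated for Column.

Z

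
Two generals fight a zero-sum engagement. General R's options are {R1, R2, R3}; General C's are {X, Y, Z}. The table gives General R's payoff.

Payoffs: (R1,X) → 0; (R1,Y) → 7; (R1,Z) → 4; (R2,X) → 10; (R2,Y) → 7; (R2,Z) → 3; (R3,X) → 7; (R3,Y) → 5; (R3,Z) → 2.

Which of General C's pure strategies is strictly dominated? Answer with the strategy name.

Y

Z holds General R's payoff strictly below Y in every row: 4 < 7, 3 < 7, 2 < 5.
So Y is strictly dominated for General C.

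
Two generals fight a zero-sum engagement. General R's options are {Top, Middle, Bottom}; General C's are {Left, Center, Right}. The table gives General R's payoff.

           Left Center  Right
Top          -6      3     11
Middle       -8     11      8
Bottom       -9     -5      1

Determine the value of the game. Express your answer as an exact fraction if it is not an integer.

-6

Row minima: Top → -6, Middle → -8, Bottom → -9; maximin = -6.
Column maxima: Left → -6, Center → 11, Right → 11; minimax = -6.
Since maximin = minimax = -6, there is a saddle point and the value is -6.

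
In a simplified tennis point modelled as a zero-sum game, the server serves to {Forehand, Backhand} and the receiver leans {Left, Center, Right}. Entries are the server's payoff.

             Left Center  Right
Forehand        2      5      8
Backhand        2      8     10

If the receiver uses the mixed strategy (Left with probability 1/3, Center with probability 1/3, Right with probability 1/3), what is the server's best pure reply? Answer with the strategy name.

Expected payoff of Forehand: (1/3)·2 + (1/3)·5 + (1/3)·8 = 5.
Expected payoff of Backhand: (1/3)·2 + (1/3)·8 + (1/3)·10 = 20/3.
The largest is 20/3, so the server's best response is Backhand.

Backhand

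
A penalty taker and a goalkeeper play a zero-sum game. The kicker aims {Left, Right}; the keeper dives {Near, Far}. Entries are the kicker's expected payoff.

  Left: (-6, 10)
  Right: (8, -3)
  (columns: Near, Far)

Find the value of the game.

Row minima: Left → -6, Right → -3; maximin = -3.
Column maxima: Near → 8, Far → 10; minimax = 8.
-3 ≠ 8, so there is no saddle point; optimal play is mixed.
Let the kicker play Left with probability p. Expected payoff against Near: (-6)p + 8(1−p) = −14p + 8; against Far: 10p + (-3)(1−p) = 13p − 3.
Setting these equal: −14p + 8 = 13p − 3 ⇒ −27p = -11 ⇒ p = 11/27, and the value is (-14)·(11/27) + 8 = 62/27.
For the keeper: with q = P(Near), equating Left's and Right's payoffs gives −16q + 10 = 11q − 3 ⇒ q = 13/27.

62/27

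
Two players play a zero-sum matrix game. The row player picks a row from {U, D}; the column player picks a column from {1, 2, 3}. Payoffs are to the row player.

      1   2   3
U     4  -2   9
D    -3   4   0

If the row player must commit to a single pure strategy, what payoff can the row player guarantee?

Row minima: U → -2, D → -3.
The best of these is -2.

-2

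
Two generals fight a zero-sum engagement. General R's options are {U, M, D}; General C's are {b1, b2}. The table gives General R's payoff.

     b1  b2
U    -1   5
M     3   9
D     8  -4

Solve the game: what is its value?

14/3

Row minima: U → -1, M → 3, D → -4; maximin = 3.
Column maxima: b1 → 8, b2 → 9; minimax = 8.
3 ≠ 8, so there is no saddle point; optimal play is mixed.
U is strictly dominated by M, so General R never plays it.
On the remaining 2×2 (M, D vs b1, b2):
Let General R play M with probability p. Expected payoff against b1: 3p + 8(1−p) = −5p + 8; against b2: 9p + (-4)(1−p) = 13p − 4.
Setting these equal: −5p + 8 = 13p − 4 ⇒ −18p = -12 ⇒ p = 2/3, and the value is (-5)·(2/3) + 8 = 14/3.
For General C: with q = P(b1), equating M's and D's payoffs gives −6q + 9 = 12q − 4 ⇒ q = 13/18.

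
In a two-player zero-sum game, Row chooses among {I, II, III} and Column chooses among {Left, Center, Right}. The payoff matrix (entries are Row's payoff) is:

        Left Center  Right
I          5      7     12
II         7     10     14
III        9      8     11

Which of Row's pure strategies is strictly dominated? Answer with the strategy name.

II gives a strictly higher payoff than I against every column: 7 > 5, 10 > 7, 14 > 12.
So I is strictly dominated and Row never plays it.

I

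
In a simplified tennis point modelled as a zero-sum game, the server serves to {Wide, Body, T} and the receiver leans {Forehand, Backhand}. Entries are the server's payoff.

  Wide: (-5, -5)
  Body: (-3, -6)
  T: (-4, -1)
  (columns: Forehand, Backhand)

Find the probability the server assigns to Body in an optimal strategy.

Row minima: Wide → -5, Body → -6, T → -4; maximin = -4.
Column maxima: Forehand → -3, Backhand → -1; minimax = -3.
-4 ≠ -3, so there is no saddle point; optimal play is mixed.
Wide is strictly dominated by T, so the server never plays it.
On the remaining 2×2 (Body, T vs Forehand, Backhand):
Let the server play Body with probability p. Expected payoff against Forehand: (-3)p + (-4)(1−p) = p − 4; against Backhand: (-6)p + (-1)(1−p) = −5p − 1.
Setting these equal: p − 4 = −5p − 1 ⇒ 6p = 3 ⇒ p = 1/2, and the value is (1)·(1/2) − 4 = -7/2.
For the receiver: with q = P(Forehand), equating Body's and T's payoffs gives 3q − 6 = −3q − 1 ⇒ q = 5/6.

1/2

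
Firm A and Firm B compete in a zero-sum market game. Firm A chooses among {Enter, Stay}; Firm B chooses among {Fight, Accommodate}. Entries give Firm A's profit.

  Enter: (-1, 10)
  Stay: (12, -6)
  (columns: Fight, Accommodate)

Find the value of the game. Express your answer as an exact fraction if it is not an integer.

114/29

Row minima: Enter → -1, Stay → -6; maximin = -1.
Column maxima: Fight → 12, Accommodate → 10; minimax = 10.
-1 ≠ 10, so there is no saddle point; optimal play is mixed.
Let Firm A play Enter with probability p. Expected payoff against Fight: (-1)p + 12(1−p) = −13p + 12; against Accommodate: 10p + (-6)(1−p) = 16p − 6.
Setting these equal: −13p + 12 = 16p − 6 ⇒ −29p = -18 ⇒ p = 18/29, and the value is (-13)·(18/29) + 12 = 114/29.
For Firm B: with q = P(Fight), equating Enter's and Stay's payoffs gives −11q + 10 = 18q − 6 ⇒ q = 16/29.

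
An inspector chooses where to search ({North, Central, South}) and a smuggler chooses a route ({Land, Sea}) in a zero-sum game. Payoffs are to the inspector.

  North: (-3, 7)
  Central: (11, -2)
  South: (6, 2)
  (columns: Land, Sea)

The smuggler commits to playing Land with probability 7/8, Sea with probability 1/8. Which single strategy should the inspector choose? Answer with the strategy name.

Central

Expected payoff of North: (7/8)·(-3) + (1/8)·7 = -7/4.
Expected payoff of Central: (7/8)·11 + (1/8)·(-2) = 75/8.
Expected payoff of South: (7/8)·6 + (1/8)·2 = 11/2.
The largest is 75/8, so the inspector's best response is Central.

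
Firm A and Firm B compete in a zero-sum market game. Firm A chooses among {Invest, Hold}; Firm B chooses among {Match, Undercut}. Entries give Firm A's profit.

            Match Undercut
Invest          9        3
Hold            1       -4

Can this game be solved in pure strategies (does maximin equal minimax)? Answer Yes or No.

Row minima: Invest → 3, Hold → -4; maximin = 3.
Column maxima: Match → 9, Undercut → 3; minimax = 3.
maximin = minimax = 3, so a saddle point exists.

Yes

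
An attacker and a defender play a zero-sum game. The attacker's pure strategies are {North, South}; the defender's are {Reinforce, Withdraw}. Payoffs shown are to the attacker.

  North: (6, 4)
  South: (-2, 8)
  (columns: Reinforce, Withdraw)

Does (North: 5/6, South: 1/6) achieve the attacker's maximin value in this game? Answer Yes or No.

Against Reinforce this mix gives (5/6)·6 + (1/6)·(-2) = 14/3.
Against Withdraw this mix gives (5/6)·4 + (1/6)·8 = 14/3.
All of the defender's active replies (Reinforce, Withdraw) yield 14/3, and no column does worse for the attacker. The mix makes the defender indifferent and guarantees 14/3, so it is optimal.

Yes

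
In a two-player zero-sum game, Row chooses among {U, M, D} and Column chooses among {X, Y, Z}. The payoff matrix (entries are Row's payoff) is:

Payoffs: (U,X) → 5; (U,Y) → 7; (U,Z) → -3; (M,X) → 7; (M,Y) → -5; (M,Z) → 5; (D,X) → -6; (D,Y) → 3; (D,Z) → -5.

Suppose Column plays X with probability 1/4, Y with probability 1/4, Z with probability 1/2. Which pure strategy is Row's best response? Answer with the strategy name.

Expected payoff of U: (1/4)·5 + (1/4)·7 + (1/2)·(-3) = 3/2.
Expected payoff of M: (1/4)·7 + (1/4)·(-5) + (1/2)·5 = 3.
Expected payoff of D: (1/4)·(-6) + (1/4)·3 + (1/2)·(-5) = -13/4.
The largest is 3, so Row's best response is M.

M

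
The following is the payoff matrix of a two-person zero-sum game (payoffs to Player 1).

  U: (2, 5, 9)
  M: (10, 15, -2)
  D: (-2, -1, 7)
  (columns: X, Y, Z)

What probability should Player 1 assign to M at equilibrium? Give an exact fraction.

7/19

Row minima: U → 2, M → -2, D → -2; maximin = 2.
Column maxima: X → 10, Y → 15, Z → 9; minimax = 9.
2 ≠ 9, so there is no saddle point; optimal play is mixed.
D is strictly dominated by U, so Player 1 never plays it.
Y is strictly dominated by X (it gives Player 1 strictly more in every row), so Player 2 never plays it.
On the remaining 2×2 (U, M vs X, Z):
Let Player 1 play U with probability p. Expected payoff against X: 2p + 10(1−p) = −8p + 10; against Z: 9p + (-2)(1−p) = 11p − 2.
Setting these equal: −8p + 10 = 11p − 2 ⇒ −19p = -12 ⇒ p = 12/19, and the value is (-8)·(12/19) + 10 = 94/19.
For Player 2: with q = P(X), equating U's and M's payoffs gives −7q + 9 = 12q − 2 ⇒ q = 11/19.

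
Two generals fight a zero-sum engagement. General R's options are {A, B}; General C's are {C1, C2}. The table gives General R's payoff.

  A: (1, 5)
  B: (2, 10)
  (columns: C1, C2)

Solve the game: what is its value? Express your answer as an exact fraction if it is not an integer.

2

Row minima: A → 1, B → 2; maximin = 2.
Column maxima: C1 → 2, C2 → 10; minimax = 2.
Since maximin = minimax = 2, there is a saddle point and the value is 2.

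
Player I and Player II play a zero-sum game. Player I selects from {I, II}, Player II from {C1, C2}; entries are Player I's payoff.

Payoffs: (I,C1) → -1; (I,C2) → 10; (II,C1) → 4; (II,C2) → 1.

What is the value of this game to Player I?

41/14

Row minima: I → -1, II → 1; maximin = 1.
Column maxima: C1 → 4, C2 → 10; minimax = 4.
1 ≠ 4, so there is no saddle point; optimal play is mixed.
Let Player I play I with probability p. Expected payoff against C1: (-1)p + 4(1−p) = −5p + 4; against C2: 10p + 1(1−p) = 9p + 1.
Setting these equal: −5p + 4 = 9p + 1 ⇒ −14p = -3 ⇒ p = 3/14, and the value is (-5)·(3/14) + 4 = 41/14.
For Player II: with q = P(C1), equating I's and II's payoffs gives −11q + 10 = 3q + 1 ⇒ q = 9/14.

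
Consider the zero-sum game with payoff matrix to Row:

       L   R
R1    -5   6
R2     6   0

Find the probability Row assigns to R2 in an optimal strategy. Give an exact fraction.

Row minima: R1 → -5, R2 → 0; maximin = 0.
Column maxima: L → 6, R → 6; minimax = 6.
0 ≠ 6, so there is no saddle point; optimal play is mixed.
Let Row play R1 with probability p. Expected payoff against L: (-5)p + 6(1−p) = −11p + 6; against R: 6p + 0(1−p) = 6p.
Setting these equal: −11p + 6 = 6p ⇒ −17p = -6 ⇒ p = 6/17, and the value is (-11)·(6/17) + 6 = 36/17.
For Column: with q = P(L), equating R1's and R2's payoffs gives −11q + 6 = 6q ⇒ q = 6/17.

11/17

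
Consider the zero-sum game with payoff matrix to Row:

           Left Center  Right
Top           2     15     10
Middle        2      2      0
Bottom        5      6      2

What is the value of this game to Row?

46/11

Row minima: Top → 2, Middle → 0, Bottom → 2; maximin = 2.
Column maxima: Left → 5, Center → 15, Right → 10; minimax = 5.
2 ≠ 5, so there is no saddle point; optimal play is mixed.
Middle is strictly dominated by Bottom, so Row never plays it.
With Middle eliminated, Center is strictly dominated by Left (it gives Row strictly more in every remaining row), so Column never plays it.
On the remaining 2×2 (Top, Bottom vs Left, Right):
Let Row play Top with probability p. Expected payoff against Left: 2p + 5(1−p) = −3p + 5; against Right: 10p + 2(1−p) = 8p + 2.
Setting these equal: −3p + 5 = 8p + 2 ⇒ −11p = -3 ⇒ p = 3/11, and the value is (-3)·(3/11) + 5 = 46/11.
For Column: with q = P(Left), equating Top's and Bottom's payoffs gives −8q + 10 = 3q + 2 ⇒ q = 8/11.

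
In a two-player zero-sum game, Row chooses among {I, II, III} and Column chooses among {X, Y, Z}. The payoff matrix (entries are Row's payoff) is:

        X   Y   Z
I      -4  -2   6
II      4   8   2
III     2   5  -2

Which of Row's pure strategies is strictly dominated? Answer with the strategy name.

II gives a strictly higher payoff than III against every column: 4 > 2, 8 > 5, 2 > -2.
So III is strictly dominated and Row never plays it.

III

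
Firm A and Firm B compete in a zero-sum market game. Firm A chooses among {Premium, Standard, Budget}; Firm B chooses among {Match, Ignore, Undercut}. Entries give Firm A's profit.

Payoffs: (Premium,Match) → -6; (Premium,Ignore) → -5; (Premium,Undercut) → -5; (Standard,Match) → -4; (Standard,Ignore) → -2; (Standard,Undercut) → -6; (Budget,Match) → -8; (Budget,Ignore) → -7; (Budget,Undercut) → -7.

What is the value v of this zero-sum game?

-16/3

Row minima: Premium → -6, Standard → -6, Budget → -8; maximin = -6.
Column maxima: Match → -4, Ignore → -2, Undercut → -5; minimax = -5.
-6 ≠ -5, so there is no saddle point; optimal play is mixed.
Budget is strictly dominated by Premium, so Firm A never plays it.
Ignore is strictly dominated by Match (it gives Firm A strictly more in every row), so Firm B never plays it.
On the remaining 2×2 (Premium, Standard vs Match, Undercut):
Let Firm A play Premium with probability p. Expected payoff against Match: (-6)p + (-4)(1−p) = −2p − 4; against Undercut: (-5)p + (-6)(1−p) = p − 6.
Setting these equal: −2p − 4 = p − 6 ⇒ −3p = -2 ⇒ p = 2/3, and the value is (-2)·(2/3) − 4 = -16/3.
For Firm B: with q = P(Match), equating Premium's and Standard's payoffs gives −q − 5 = 2q − 6 ⇒ q = 1/3.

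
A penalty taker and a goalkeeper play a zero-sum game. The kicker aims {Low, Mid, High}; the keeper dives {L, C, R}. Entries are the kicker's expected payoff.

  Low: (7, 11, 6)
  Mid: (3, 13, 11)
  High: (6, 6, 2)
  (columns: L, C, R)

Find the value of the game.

59/9

Row minima: Low → 6, Mid → 3, High → 2; maximin = 6.
Column maxima: L → 7, C → 13, R → 11; minimax = 7.
6 ≠ 7, so there is no saddle point; optimal play is mixed.
High is strictly dominated by Low, so the kicker never plays it.
With High eliminated, C is strictly dominated by L (it gives the kicker strictly more in every remaining row), so the keeper never plays it.
On the remaining 2×2 (Low, Mid vs L, R):
Let the kicker play Low with probability p. Expected payoff against L: 7p + 3(1−p) = 4p + 3; against R: 6p + 11(1−p) = −5p + 11.
Setting these equal: 4p + 3 = −5p + 11 ⇒ 9p = 8 ⇒ p = 8/9, and the value is (4)·(8/9) + 3 = 59/9.
For the keeper: with q = P(L), equating Low's and Mid's payoffs gives q + 6 = −8q + 11 ⇒ q = 5/9.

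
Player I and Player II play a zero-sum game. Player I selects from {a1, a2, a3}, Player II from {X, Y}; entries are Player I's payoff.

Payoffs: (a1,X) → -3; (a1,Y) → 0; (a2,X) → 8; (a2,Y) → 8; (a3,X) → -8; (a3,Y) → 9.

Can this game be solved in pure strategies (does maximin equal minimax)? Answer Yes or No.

Row minima: a1 → -3, a2 → 8, a3 → -8; maximin = 8.
Column maxima: X → 8, Y → 9; minimax = 8.
maximin = minimax = 8, so a saddle point exists.

Yes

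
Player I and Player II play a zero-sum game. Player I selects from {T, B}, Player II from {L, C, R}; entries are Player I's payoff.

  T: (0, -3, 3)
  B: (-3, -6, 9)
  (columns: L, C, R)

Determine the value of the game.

-3

Row minima: T → -3, B → -6; maximin = -3.
Column maxima: L → 0, C → -3, R → 9; minimax = -3.
Since maximin = minimax = -3, there is a saddle point and the value is -3.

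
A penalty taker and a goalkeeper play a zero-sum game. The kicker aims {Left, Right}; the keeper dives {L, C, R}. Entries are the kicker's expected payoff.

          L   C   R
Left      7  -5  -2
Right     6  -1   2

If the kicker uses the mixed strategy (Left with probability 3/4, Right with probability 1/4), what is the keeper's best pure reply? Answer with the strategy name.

If the keeper plays L, the kicker's expected payoff is (3/4)·7 + (1/4)·6 = 27/4.
If the keeper plays C, the kicker's expected payoff is (3/4)·(-5) + (1/4)·(-1) = -4.
If the keeper plays R, the kicker's expected payoff is (3/4)·(-2) + (1/4)·2 = -1.
The keeper minimizes the kicker's payoff; the smallest is -4, so the best response is C.

C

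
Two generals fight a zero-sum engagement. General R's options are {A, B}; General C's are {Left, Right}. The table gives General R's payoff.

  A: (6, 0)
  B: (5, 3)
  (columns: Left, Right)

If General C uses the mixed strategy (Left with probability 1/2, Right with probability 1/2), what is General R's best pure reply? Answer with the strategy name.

B

Expected payoff of A: (1/2)·6 + (1/2)·0 = 3.
Expected payoff of B: (1/2)·5 + (1/2)·3 = 4.
The largest is 4, so General R's best response is B.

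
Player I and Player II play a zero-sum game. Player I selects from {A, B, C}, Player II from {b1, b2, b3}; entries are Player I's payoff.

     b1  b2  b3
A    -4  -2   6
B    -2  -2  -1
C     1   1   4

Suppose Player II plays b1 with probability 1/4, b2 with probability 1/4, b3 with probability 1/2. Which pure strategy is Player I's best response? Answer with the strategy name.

C

Expected payoff of A: (1/4)·(-4) + (1/4)·(-2) + (1/2)·6 = 3/2.
Expected payoff of B: (1/4)·(-2) + (1/4)·(-2) + (1/2)·(-1) = -3/2.
Expected payoff of C: (1/4)·1 + (1/4)·1 + (1/2)·4 = 5/2.
The largest is 5/2, so Player I's best response is C.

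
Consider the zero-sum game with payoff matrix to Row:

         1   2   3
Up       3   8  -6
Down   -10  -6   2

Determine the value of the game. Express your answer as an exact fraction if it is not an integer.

Row minima: Up → -6, Down → -10; maximin = -6.
Column maxima: 1 → 3, 2 → 8, 3 → 2; minimax = 2.
-6 ≠ 2, so there is no saddle point; optimal play is mixed.
2 is strictly dominated by 1 (it gives Row strictly more in every row), so Column never plays it.
On the remaining 2×2 (Up, Down vs 1, 3):
Let Row play Up with probability p. Expected payoff against 1: 3p + (-10)(1−p) = 13p − 10; against 3: (-6)p + 2(1−p) = −8p + 2.
Setting these equal: 13p − 10 = −8p + 2 ⇒ 21p = 12 ⇒ p = 4/7, and the value is (13)·(4/7) − 10 = -18/7.
For Column: with q = P(1), equating Up's and Down's payoffs gives 9q − 6 = −12q + 2 ⇒ q = 8/21.

-18/7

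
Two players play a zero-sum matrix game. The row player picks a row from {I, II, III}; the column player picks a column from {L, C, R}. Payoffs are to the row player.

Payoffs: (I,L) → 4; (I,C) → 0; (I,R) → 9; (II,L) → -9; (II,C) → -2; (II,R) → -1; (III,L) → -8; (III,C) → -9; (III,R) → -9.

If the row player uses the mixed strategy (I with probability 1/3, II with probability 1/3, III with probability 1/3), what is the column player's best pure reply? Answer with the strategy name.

L

If the column player plays L, the row player's expected payoff is (1/3)·4 + (1/3)·(-9) + (1/3)·(-8) = -13/3.
If the column player plays C, the row player's expected payoff is (1/3)·0 + (1/3)·(-2) + (1/3)·(-9) = -11/3.
If the column player plays R, the row player's expected payoff is (1/3)·9 + (1/3)·(-1) + (1/3)·(-9) = -1/3.
The column player minimizes the row player's payoff; the smallest is -13/3, so the best response is L.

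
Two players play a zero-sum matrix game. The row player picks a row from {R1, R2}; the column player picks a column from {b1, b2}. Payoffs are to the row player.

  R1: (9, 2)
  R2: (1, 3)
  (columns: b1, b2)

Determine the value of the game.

25/9

Row minima: R1 → 2, R2 → 1; maximin = 2.
Column maxima: b1 → 9, b2 → 3; minimax = 3.
2 ≠ 3, so there is no saddle point; optimal play is mixed.
Let the row player play R1 with probability p. Expected payoff against b1: 9p + 1(1−p) = 8p + 1; against b2: 2p + 3(1−p) = −p + 3.
Setting these equal: 8p + 1 = −p + 3 ⇒ 9p = 2 ⇒ p = 2/9, and the value is (8)·(2/9) + 1 = 25/9.
For the column player: with q = P(b1), equating R1's and R2's payoffs gives 7q + 2 = −2q + 3 ⇒ q = 1/9.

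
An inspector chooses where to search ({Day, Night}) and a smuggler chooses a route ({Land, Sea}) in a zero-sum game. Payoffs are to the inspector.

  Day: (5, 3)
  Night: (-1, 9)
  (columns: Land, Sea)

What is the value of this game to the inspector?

Row minima: Day → 3, Night → -1; maximin = 3.
Column maxima: Land → 5, Sea → 9; minimax = 5.
3 ≠ 5, so there is no saddle point; optimal play is mixed.
Let the inspector play Day with probability p. Expected payoff against Land: 5p + (-1)(1−p) = 6p − 1; against Sea: 3p + 9(1−p) = −6p + 9.
Setting these equal: 6p − 1 = −6p + 9 ⇒ 12p = 10 ⇒ p = 5/6, and the value is (6)·(5/6) − 1 = 4.
For the smuggler: with q = P(Land), equating Day's and Night's payoffs gives 2q + 3 = −10q + 9 ⇒ q = 1/2.

4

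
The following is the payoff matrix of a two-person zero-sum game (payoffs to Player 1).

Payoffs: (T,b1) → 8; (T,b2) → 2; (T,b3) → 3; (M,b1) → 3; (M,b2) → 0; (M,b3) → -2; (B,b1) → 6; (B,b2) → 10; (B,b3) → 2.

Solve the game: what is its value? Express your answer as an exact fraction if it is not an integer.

Row minima: T → 2, M → -2, B → 2; maximin = 2.
Column maxima: b1 → 8, b2 → 10, b3 → 3; minimax = 3.
2 ≠ 3, so there is no saddle point; optimal play is mixed.
M is strictly dominated by T, so Player 1 never plays it.
b1 is strictly dominated by b3 (it gives Player 1 strictly more in every row), so Player 2 never plays it.
On the remaining 2×2 (T, B vs b2, b3):
Let Player 1 play T with probability p. Expected payoff against b2: 2p + 10(1−p) = −8p + 10; against b3: 3p + 2(1−p) = p + 2.
Setting these equal: −8p + 10 = p + 2 ⇒ −9p = -8 ⇒ p = 8/9, and the value is (-8)·(8/9) + 10 = 26/9.
For Player 2: with q = P(b2), equating T's and B's payoffs gives −q + 3 = 8q + 2 ⇒ q = 1/9.

26/9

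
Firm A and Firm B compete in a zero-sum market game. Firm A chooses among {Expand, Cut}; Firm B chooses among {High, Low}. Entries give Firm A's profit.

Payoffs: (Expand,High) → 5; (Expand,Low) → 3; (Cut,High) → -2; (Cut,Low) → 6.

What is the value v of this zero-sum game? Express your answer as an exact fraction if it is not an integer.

18/5

Row minima: Expand → 3, Cut → -2; maximin = 3.
Column maxima: High → 5, Low → 6; minimax = 5.
3 ≠ 5, so there is no saddle point; optimal play is mixed.
Let Firm A play Expand with probability p. Expected payoff against High: 5p + (-2)(1−p) = 7p − 2; against Low: 3p + 6(1−p) = −3p + 6.
Setting these equal: 7p − 2 = −3p + 6 ⇒ 10p = 8 ⇒ p = 4/5, and the value is (7)·(4/5) − 2 = 18/5.
For Firm B: with q = P(High), equating Expand's and Cut's payoffs gives 2q + 3 = −8q + 6 ⇒ q = 3/10.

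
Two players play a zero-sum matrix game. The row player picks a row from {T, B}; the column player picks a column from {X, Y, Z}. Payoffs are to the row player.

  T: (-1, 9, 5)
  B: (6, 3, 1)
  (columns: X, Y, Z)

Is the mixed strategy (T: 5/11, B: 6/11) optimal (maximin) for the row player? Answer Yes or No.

Against X this mix gives (5/11)·(-1) + (6/11)·6 = 31/11.
Against Y this mix gives (5/11)·9 + (6/11)·3 = 63/11.
Against Z this mix gives (5/11)·5 + (6/11)·1 = 31/11.
All of the column player's active replies (X, Z) yield 31/11, and no column does worse for the row player. The mix makes the column player indifferent and guarantees 31/11, so it is optimal.

Yes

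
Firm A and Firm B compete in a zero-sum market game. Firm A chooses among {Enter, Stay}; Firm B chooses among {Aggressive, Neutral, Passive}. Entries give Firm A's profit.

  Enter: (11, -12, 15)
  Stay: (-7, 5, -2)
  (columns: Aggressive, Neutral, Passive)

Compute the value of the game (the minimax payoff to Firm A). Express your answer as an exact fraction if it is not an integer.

Row minima: Enter → -12, Stay → -7; maximin = -7.
Column maxima: Aggressive → 11, Neutral → 5, Passive → 15; minimax = 5.
-7 ≠ 5, so there is no saddle point; optimal play is mixed.
Passive is strictly dominated by Aggressive (it gives Firm A strictly more in every row), so Firm B never plays it.
On the remaining 2×2 (Enter, Stay vs Aggressive, Neutral):
Let Firm A play Enter with probability p. Expected payoff against Aggressive: 11p + (-7)(1−p) = 18p − 7; against Neutral: (-12)p + 5(1−p) = −17p + 5.
Setting these equal: 18p − 7 = −17p + 5 ⇒ 35p = 12 ⇒ p = 12/35, and the value is (18)·(12/35) − 7 = -29/35.
For Firm B: with q = P(Aggressive), equating Enter's and Stay's payoffs gives 23q − 12 = −12q + 5 ⇒ q = 17/35.

-29/35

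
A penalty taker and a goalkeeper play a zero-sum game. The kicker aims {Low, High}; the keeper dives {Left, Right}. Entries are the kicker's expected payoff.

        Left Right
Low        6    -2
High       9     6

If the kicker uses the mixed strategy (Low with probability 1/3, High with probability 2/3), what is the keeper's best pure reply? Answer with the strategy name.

Right

If the keeper plays Left, the kicker's expected payoff is (1/3)·6 + (2/3)·9 = 8.
If the keeper plays Right, the kicker's expected payoff is (1/3)·(-2) + (2/3)·6 = 10/3.
The keeper minimizes the kicker's payoff; the smallest is 10/3, so the best response is Right.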